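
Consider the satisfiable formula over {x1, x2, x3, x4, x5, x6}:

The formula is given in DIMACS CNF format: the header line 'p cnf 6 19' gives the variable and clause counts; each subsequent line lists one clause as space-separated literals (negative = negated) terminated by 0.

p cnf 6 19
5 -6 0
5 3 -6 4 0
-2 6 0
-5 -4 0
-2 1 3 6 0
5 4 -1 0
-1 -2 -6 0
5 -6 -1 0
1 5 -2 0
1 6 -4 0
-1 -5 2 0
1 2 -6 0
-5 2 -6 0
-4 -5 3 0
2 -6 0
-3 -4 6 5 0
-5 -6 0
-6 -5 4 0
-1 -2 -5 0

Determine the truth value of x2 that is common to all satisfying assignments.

False

Suppose x2 = True.
(x6) alone gives x6 = True.
(x5) alone gives x5 = True.
That conflicts with the unit clause (¬x5).
So every satisfying assignment has x2 = False.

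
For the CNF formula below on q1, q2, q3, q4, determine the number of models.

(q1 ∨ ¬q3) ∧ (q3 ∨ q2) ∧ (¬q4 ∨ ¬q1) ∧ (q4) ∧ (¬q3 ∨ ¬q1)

1

There are 2^4 = 16 truth assignments over (q1, q2, q3, q4).
Check each against the 5 clauses (columns in the order q1, q2, q3, q4):
  F F F F  ✗ fails (q3 ∨ q2)
  F F F T  ✗ fails (q3 ∨ q2)
  F F T F  ✗ fails (q1 ∨ ¬q3)
  F F T T  ✗ fails (q1 ∨ ¬q3)
  F T F F  ✗ fails (q4)
  F T F T  ✓ satisfies all
  F T T F  ✗ fails (q1 ∨ ¬q3)
  F T T T  ✗ fails (q1 ∨ ¬q3)
  T F F F  ✗ fails (q3 ∨ q2)
  T F F T  ✗ fails (q3 ∨ q2)
  T F T F  ✗ fails (q4)
  T F T T  ✗ fails (¬q4 ∨ ¬q1)
  T T F F  ✗ fails (q4)
  T T F T  ✗ fails (¬q4 ∨ ¬q1)
  T T T F  ✗ fails (q4)
  T T T T  ✗ fails (¬q4 ∨ ¬q1)
1 of the 16 rows is a model.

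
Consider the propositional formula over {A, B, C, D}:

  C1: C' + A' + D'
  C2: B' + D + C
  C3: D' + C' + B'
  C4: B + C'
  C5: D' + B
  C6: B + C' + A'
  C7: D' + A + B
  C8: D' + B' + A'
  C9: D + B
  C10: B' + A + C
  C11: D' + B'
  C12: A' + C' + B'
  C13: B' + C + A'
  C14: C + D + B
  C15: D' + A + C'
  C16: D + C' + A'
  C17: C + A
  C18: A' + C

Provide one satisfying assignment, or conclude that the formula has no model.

Suppose B = 1.
From the singleton clause (D'), D = 0.
From the singleton clause (C), C = 1.
From the singleton clause (A'), A = 0.
This assignment satisfies each clause.

A ↦ 0, B ↦ 1, C ↦ 1, D ↦ 0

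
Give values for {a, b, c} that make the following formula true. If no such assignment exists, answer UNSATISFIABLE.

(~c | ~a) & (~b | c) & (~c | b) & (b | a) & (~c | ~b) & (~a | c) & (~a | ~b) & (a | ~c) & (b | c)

Branch on c: set c = 0.
From the singleton clause (~b), b = 0.
That conflicts with the unit clause (b).
Undo c and try c = 1.
From the singleton clause (~a), a = 0.
That conflicts with the unit clause (a).
Both values of c lead to a conflict.

UNSATISFIABLE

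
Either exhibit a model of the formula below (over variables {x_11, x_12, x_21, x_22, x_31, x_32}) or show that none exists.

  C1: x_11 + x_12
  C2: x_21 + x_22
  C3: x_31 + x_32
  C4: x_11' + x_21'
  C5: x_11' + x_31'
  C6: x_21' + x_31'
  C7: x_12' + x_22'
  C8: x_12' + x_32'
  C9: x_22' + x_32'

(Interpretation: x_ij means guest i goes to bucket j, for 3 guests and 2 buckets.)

Suppose x_11 = 1.
Unit clause (x_21') forces x_21 = 0.
Unit clause (x_22) forces x_22 = 1.
Unit clause (x_31') forces x_31 = 0.
Unit clause (x_32) forces x_32 = 1.
That conflicts with the unit clause (x_32').
So x_11 must be the other value — set x_11 = 0.
Unit clause (x_12) forces x_12 = 1.
Unit clause (x_22') forces x_22 = 0.
Unit clause (x_21) forces x_21 = 1.
Unit clause (x_31') forces x_31 = 0.
Unit clause (x_32) forces x_32 = 1.
That conflicts with the unit clause (x_32').
Both values of x_11 lead to a conflict.

UNSATISFIABLE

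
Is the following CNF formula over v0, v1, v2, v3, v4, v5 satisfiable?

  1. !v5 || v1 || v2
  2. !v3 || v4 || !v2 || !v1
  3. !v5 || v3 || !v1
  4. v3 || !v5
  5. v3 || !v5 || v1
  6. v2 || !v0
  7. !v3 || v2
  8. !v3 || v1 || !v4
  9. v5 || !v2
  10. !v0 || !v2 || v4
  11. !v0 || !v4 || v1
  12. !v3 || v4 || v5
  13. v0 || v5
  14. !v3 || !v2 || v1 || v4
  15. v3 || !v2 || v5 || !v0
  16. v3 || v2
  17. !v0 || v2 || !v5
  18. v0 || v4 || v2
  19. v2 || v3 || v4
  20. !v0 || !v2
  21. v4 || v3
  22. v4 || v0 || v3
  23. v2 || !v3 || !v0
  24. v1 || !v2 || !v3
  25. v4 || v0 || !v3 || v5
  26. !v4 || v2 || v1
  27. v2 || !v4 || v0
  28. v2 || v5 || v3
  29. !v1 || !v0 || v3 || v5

Case v3 = true:
From the singleton clause (v2), v2 = true.
From the singleton clause (v5), v5 = true.
From the singleton clause (!v0), v0 = false.
From the singleton clause (v1), v1 = true.
From the singleton clause (v4), v4 = true.
This assignment satisfies each clause.
A satisfying assignment: v0 ↦ false, v1 ↦ true, v2 ↦ true, v3 ↦ true, v4 ↦ true, v5 ↦ true.

Yes, satisfiable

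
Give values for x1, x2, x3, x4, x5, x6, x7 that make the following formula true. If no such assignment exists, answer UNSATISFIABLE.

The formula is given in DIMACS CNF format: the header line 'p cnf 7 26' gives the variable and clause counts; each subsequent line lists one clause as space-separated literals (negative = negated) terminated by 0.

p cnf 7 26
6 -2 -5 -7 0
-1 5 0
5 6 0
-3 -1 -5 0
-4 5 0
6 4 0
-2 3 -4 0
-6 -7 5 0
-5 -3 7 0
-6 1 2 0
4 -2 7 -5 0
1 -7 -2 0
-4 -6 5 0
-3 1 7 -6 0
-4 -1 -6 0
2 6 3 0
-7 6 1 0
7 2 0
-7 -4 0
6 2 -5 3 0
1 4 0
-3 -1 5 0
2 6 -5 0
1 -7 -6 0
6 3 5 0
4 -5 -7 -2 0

Branch on x1: set x1 = True.
From the singleton clause (x5), x5 = True.
From the singleton clause (¬x3), x3 = False.
Branch on x6: set x6 = True.
From the singleton clause (¬x4), x4 = False.
Branch on x2: set x2 = False.
From the singleton clause (x7), x7 = True.
This assignment satisfies each clause.

x1=True,  x2=False,  x3=False,  x4=False,  x5=True,  x6=True,  x7=True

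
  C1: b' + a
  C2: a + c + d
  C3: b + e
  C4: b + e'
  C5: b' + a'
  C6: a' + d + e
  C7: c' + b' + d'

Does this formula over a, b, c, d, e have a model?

Unsatisfiable

Try b = 0.
The clause (e) is unit, so e = 1.
Now (e') is unsatisfied and unit — conflict.
So b must be the other value — set b = 1.
The clause (a) is unit, so a = 1.
Now (a') is unsatisfied and unit — conflict.
Both values of b lead to a conflict.
No assignment satisfies every clause.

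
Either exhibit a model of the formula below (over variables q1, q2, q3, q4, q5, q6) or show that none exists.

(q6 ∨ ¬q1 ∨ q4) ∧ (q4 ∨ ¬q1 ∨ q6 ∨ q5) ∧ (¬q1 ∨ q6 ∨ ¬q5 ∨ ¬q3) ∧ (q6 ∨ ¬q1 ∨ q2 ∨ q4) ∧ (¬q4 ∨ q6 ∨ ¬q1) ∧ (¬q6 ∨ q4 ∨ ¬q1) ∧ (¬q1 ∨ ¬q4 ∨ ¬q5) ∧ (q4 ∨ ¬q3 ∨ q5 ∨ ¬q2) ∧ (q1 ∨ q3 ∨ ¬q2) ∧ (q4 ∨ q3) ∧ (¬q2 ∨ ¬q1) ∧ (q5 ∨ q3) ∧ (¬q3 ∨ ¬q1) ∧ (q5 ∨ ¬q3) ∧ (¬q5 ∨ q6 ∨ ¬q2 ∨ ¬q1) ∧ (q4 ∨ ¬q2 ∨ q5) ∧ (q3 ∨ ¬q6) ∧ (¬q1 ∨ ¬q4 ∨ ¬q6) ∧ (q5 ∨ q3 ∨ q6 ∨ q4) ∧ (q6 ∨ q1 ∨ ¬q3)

q1 ↦ False, q2 ↦ False, q3 ↦ True, q4 ↦ True, q5 ↦ True, q6 ↦ True

Suppose q4 = True.
Suppose q6 = True.
The clause (q3) is unit, so q3 = True.
The clause (¬q1) is unit, so q1 = False.
The clause (q5) is unit, so q5 = True.
Every clause is now satisfied; q2 is unconstrained.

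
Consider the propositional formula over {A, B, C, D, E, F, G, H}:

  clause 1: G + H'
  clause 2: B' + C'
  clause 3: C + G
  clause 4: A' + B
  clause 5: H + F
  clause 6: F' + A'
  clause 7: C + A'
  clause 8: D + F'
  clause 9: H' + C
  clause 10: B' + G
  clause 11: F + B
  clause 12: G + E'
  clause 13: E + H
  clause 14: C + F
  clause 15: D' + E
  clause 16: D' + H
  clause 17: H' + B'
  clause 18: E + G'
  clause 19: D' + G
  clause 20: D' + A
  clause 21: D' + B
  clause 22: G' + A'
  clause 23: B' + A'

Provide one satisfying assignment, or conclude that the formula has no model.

Suppose G = 1.
From the singleton clause (E), E = 1.
From the singleton clause (A'), A = 0.
From the singleton clause (D'), D = 0.
From the singleton clause (F'), F = 0.
From the singleton clause (H), H = 1.
From the singleton clause (C), C = 1.
From the singleton clause (B'), B = 0.
But (B) is also a unit clause — contradiction.
That branch fails; take G = 0 instead.
From the singleton clause (H'), H = 0.
From the singleton clause (C), C = 1.
From the singleton clause (B'), B = 0.
From the singleton clause (A'), A = 0.
From the singleton clause (F), F = 1.
From the singleton clause (D), D = 1.
But (D') is also a unit clause — contradiction.
Either choice for G ends in contradiction.

UNSATISFIABLE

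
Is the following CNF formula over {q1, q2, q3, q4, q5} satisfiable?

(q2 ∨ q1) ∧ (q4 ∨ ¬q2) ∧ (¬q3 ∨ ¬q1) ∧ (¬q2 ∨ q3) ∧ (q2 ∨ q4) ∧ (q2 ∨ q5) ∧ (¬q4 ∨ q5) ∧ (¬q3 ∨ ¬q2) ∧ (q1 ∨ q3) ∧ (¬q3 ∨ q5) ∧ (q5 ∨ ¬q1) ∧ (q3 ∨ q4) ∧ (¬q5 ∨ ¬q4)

No, unsatisfiable

Branch on q2: set q2 = True.
Unit clause (q4) forces q4 = True.
Unit clause (q3) forces q3 = True.
But (¬q3) is also a unit clause — contradiction.
Undo q2 and try q2 = False.
Unit clause (q1) forces q1 = True.
Unit clause (¬q3) forces q3 = False.
Unit clause (q4) forces q4 = True.
Unit clause (q5) forces q5 = True.
But (¬q5) is also a unit clause — contradiction.
Both values of q2 lead to a conflict.
No assignment satisfies every clause.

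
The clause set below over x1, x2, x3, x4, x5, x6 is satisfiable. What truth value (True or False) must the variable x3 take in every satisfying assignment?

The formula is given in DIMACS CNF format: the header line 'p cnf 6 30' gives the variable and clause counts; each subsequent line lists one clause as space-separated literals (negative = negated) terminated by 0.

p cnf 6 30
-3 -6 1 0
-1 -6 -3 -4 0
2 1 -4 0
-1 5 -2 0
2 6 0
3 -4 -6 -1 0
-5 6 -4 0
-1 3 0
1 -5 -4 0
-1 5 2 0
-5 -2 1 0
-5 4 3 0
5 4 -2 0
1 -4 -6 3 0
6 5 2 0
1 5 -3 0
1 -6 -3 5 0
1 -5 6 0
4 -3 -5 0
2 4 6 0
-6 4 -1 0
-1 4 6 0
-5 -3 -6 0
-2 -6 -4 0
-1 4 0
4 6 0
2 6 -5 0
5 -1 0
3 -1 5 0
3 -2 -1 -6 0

False

Suppose x3 = True.
Branch on x6: set x6 = False.
The clause (x2) is unit, so x2 = True.
The clause (x4) is unit, so x4 = True.
The clause (¬x5) is unit, so x5 = False.
The clause (¬x1) is unit, so x1 = False.
That conflicts with the unit clause (x1).
So x6 must be the other value — set x6 = True.
The clause (x1) is unit, so x1 = True.
The clause (¬x4) is unit, so x4 = False.
That conflicts with the unit clause (x4).
Both values of x6 lead to a conflict.
So every satisfying assignment has x3 = False.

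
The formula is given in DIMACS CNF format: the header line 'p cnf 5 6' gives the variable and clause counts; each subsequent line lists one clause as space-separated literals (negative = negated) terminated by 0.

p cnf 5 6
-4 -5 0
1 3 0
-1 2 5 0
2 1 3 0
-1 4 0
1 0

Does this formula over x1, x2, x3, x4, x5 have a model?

From the singleton clause (x1), x1 = True.
From the singleton clause (x4), x4 = True.
From the singleton clause (¬x5), x5 = False.
From the singleton clause (x2), x2 = True.
No clause remains; x3 is free.
A satisfying assignment: x1=True,  x2=True,  x3=True,  x4=True,  x5=False.

Satisfiable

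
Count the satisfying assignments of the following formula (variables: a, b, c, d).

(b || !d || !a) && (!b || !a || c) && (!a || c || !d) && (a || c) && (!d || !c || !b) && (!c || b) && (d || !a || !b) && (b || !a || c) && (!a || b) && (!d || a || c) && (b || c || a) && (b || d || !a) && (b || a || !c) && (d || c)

1

There are 2^4 = 16 truth assignments over (a, b, c, d).
Split on d. With d = true, the clauses containing d are satisfied and !d drops from the rest; 0 of the 2^3 = 8 assignments to the other variables satisfy what remains.
With d = false, by the same count on the reduced clause set, 1 assignment works.
(One model: a=F, b=T, c=T, d=F.)
Total: 0 + 1 = 1.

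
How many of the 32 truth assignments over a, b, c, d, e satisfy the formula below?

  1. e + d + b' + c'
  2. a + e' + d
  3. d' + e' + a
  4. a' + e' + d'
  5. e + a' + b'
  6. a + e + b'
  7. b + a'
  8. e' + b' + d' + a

There are 2^5 = 32 truth assignments over (a, b, c, d, e).
Split on b. With b = 1, the clauses containing b are satisfied and b' drops from the rest; 2 of the 2^4 = 16 assignments to the other variables satisfy what remains.
With b = 0, by the same count on the reduced clause set, 4 assignments work.
(One model: a=F, b=F, c=F, d=F, e=F.)
Total: 2 + 4 = 6.

6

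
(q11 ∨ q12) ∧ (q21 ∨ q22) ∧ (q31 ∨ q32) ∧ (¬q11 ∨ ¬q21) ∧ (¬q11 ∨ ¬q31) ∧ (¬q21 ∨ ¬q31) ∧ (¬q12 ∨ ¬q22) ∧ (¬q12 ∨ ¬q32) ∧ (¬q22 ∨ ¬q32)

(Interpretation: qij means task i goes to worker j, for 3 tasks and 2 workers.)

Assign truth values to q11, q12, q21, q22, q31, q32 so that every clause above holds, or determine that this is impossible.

UNSATISFIABLE

Suppose q11 = True.
(¬q21) alone gives q21 = False.
(q22) alone gives q22 = True.
(¬q31) alone gives q31 = False.
(q32) alone gives q32 = True.
Now (¬q32) is unsatisfied and unit — conflict.
Backtrack on q11: now try q11 = False.
(q12) alone gives q12 = True.
(¬q22) alone gives q22 = False.
(q21) alone gives q21 = True.
(¬q31) alone gives q31 = False.
(q32) alone gives q32 = True.
Now (¬q32) is unsatisfied and unit — conflict.
Either choice for q11 ends in contradiction.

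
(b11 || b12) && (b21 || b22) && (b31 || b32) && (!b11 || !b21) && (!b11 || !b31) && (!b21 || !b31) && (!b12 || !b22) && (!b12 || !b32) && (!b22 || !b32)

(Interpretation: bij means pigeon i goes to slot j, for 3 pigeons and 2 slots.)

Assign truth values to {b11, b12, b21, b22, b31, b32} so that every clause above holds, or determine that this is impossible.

UNSATISFIABLE

Branch on b11: set b11 = true.
Unit clause (!b21) forces b21 = false.
Unit clause (b22) forces b22 = true.
Unit clause (!b31) forces b31 = false.
Unit clause (b32) forces b32 = true.
But (!b32) is also a unit clause — contradiction.
Undo b11 and try b11 = false.
Unit clause (b12) forces b12 = true.
Unit clause (!b22) forces b22 = false.
Unit clause (b21) forces b21 = true.
Unit clause (!b31) forces b31 = false.
Unit clause (b32) forces b32 = true.
But (!b32) is also a unit clause — contradiction.
Both values of b11 lead to a conflict.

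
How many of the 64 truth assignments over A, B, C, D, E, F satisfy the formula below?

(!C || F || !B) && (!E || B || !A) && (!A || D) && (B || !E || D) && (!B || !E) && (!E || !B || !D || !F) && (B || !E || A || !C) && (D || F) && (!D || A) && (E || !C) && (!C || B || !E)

There are 2^6 = 64 truth assignments over (A, B, C, D, E, F).
Split on E. With E = true, the clauses containing E are satisfied and !E drops from the rest; 0 of the 2^5 = 32 assignments to the other variables satisfy what remains.
With E = false, by the same count on the reduced clause set, 6 assignments work.
(One model: A=F, B=F, C=F, D=F, E=F, F=T.)
Total: 0 + 6 = 6.

6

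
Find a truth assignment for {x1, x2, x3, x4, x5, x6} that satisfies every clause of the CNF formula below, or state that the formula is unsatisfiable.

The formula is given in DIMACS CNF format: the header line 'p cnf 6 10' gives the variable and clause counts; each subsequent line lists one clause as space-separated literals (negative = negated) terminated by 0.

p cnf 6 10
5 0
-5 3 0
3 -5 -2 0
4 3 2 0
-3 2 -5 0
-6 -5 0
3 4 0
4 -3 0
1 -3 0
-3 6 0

Unit clause (x5) forces x5 = True.
Unit clause (x3) forces x3 = True.
Unit clause (x2) forces x2 = True.
Unit clause (¬x6) forces x6 = False.
Now (x6) is unsatisfied and unit — conflict.

UNSATISFIABLE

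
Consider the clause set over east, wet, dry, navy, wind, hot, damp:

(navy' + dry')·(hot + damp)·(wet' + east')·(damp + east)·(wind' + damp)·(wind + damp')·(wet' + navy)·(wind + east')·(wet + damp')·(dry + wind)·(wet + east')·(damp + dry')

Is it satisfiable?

Try navy = 1.
The clause (dry') is unit, so dry = 0.
The clause (wind) is unit, so wind = 1.
The clause (damp) is unit, so damp = 1.
The clause (wet) is unit, so wet = 1.
The clause (east') is unit, so east = 0.
All clauses hold; hot can take either value.
A satisfying assignment: east=0; wet=1; dry=0; navy=1; wind=1; hot=0; damp=1.

Yes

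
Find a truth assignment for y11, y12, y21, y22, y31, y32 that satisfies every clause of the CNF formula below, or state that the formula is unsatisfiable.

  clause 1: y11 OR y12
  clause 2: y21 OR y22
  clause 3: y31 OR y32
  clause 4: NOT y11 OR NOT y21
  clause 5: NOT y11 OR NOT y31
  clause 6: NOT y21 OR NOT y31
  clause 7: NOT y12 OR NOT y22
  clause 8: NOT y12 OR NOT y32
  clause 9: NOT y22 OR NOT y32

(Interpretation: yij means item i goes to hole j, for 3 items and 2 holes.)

UNSATISFIABLE

Branch on y11: set y11 = true.
(NOT y21) alone gives y21 = false.
(y22) alone gives y22 = true.
(NOT y31) alone gives y31 = false.
(y32) alone gives y32 = true.
That conflicts with the unit clause (NOT y32).
That branch fails; take y11 = false instead.
(y12) alone gives y12 = true.
(NOT y22) alone gives y22 = false.
(y21) alone gives y21 = true.
(NOT y31) alone gives y31 = false.
(y32) alone gives y32 = true.
That conflicts with the unit clause (NOT y32).
Neither y11 = true nor y11 = false works.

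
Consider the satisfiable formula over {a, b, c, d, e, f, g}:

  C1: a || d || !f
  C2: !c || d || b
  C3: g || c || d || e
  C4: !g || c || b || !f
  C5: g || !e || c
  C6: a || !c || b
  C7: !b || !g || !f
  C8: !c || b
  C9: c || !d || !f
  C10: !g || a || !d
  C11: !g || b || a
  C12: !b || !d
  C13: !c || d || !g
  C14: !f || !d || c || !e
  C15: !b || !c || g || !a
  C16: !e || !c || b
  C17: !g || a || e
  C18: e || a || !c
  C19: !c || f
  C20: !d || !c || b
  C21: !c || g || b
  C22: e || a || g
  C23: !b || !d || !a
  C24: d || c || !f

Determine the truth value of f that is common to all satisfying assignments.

False

Suppose f = true.
Case a = true:
Case b = false:
Unit clause (!c) forces c = false.
Unit clause (!g) forces g = false.
Unit clause (!e) forces e = false.
Unit clause (d) forces d = true.
Now (!d) is unsatisfied and unit — conflict.
So b must be the other value — set b = true.
Unit clause (!g) forces g = false.
Unit clause (!d) forces d = false.
Unit clause (!c) forces c = false.
Now (c) is unsatisfied and unit — conflict.
Either choice for b ends in contradiction.
So a must be the other value — set a = false.
Unit clause (d) forces d = true.
Unit clause (c) forces c = true.
Unit clause (b) forces b = true.
Now (!b) is unsatisfied and unit — conflict.
Either choice for a ends in contradiction.
So every satisfying assignment has f = False.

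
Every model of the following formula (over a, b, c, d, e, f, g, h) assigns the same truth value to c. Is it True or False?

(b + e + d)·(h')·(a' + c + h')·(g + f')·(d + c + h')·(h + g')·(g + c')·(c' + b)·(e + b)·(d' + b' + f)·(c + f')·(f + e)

Suppose c = 1.
The clause (h') is unit, so h = 0.
The clause (g') is unit, so g = 0.
But (g) is also a unit clause — contradiction.
So every satisfying assignment has c = False.

False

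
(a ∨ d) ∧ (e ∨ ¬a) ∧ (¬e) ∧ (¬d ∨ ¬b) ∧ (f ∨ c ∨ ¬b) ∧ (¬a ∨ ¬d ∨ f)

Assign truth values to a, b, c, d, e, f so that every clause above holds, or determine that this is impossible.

a=False,  b=False,  c=True,  d=True,  e=False,  f=False

(¬e) alone gives e = False.
(¬a) alone gives a = False.
(d) alone gives d = True.
(¬b) alone gives b = False.
Every clause is now satisfied; c, f are unconstrained.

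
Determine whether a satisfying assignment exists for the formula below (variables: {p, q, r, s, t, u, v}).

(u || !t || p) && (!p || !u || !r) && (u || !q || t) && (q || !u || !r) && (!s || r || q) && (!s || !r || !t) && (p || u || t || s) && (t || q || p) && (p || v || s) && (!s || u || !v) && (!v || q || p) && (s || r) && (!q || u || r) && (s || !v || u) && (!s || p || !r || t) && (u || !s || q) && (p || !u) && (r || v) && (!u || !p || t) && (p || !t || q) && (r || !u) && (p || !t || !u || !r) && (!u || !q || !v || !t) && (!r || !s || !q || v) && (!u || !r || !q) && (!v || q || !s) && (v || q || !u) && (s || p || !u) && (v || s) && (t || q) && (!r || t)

Case s = true:
Case r = true:
Unit clause (!t) forces t = false.
That conflicts with the unit clause (t).
That branch fails; take r = false instead.
Unit clause (q) forces q = true.
Unit clause (u) forces u = true.
That conflicts with the unit clause (!u).
Both values of r lead to a conflict.
That branch fails; take s = false instead.
Unit clause (r) forces r = true.
Unit clause (v) forces v = true.
Unit clause (u) forces u = true.
Unit clause (!p) forces p = false.
That conflicts with the unit clause (p).
Both values of s lead to a conflict.
No assignment satisfies every clause.

Unsatisfiable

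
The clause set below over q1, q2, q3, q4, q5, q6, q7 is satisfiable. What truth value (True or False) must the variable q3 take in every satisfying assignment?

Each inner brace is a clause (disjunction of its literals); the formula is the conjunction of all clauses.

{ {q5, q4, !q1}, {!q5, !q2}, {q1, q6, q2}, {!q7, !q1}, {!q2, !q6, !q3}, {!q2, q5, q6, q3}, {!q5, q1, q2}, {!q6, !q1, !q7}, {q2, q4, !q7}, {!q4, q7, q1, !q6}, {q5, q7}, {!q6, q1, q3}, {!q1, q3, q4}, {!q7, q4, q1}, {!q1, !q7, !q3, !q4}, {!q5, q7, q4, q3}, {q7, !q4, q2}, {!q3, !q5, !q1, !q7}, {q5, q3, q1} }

Suppose q3 = false.
Suppose q5 = false.
(q7) alone gives q7 = true.
(!q1) alone gives q1 = false.
That conflicts with the unit clause (q1).
Undo q5 and try q5 = true.
(!q2) alone gives q2 = false.
(q1) alone gives q1 = true.
(!q7) alone gives q7 = false.
(q4) alone gives q4 = true.
That conflicts with the unit clause (!q4).
Both values of q5 lead to a conflict.
So every satisfying assignment has q3 = True.

True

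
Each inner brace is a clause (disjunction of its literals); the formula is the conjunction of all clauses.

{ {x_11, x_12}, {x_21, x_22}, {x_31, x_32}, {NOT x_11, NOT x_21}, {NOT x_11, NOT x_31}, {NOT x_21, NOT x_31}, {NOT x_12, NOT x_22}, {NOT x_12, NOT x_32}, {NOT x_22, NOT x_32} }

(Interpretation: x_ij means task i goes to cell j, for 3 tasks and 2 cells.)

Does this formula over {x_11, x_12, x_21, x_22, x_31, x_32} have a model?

Suppose x_11 = true.
From the singleton clause (NOT x_21), x_21 = false.
From the singleton clause (x_22), x_22 = true.
From the singleton clause (NOT x_31), x_31 = false.
From the singleton clause (x_32), x_32 = true.
But (NOT x_32) is also a unit clause — contradiction.
That branch fails; take x_11 = false instead.
From the singleton clause (x_12), x_12 = true.
From the singleton clause (NOT x_22), x_22 = false.
From the singleton clause (x_21), x_21 = true.
From the singleton clause (NOT x_31), x_31 = false.
From the singleton clause (x_32), x_32 = true.
But (NOT x_32) is also a unit clause — contradiction.
Either choice for x_11 ends in contradiction.
No assignment satisfies every clause.

No, unsatisfiable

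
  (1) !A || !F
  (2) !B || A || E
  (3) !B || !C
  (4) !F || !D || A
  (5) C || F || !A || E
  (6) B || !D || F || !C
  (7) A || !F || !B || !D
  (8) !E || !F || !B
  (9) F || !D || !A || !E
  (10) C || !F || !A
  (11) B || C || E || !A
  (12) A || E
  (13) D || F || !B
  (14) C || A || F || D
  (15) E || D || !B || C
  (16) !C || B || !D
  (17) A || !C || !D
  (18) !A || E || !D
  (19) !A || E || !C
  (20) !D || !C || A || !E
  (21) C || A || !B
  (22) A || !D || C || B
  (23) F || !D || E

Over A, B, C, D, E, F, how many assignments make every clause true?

5

There are 2^6 = 64 truth assignments over (A, B, C, D, E, F).
Split on B. With B = true, the clauses containing B are satisfied and !B drops from the rest; 0 of the 2^5 = 32 assignments to the other variables satisfy what remains.
With B = false, by the same count on the reduced clause set, 5 assignments work.
Total: 0 + 5 = 5.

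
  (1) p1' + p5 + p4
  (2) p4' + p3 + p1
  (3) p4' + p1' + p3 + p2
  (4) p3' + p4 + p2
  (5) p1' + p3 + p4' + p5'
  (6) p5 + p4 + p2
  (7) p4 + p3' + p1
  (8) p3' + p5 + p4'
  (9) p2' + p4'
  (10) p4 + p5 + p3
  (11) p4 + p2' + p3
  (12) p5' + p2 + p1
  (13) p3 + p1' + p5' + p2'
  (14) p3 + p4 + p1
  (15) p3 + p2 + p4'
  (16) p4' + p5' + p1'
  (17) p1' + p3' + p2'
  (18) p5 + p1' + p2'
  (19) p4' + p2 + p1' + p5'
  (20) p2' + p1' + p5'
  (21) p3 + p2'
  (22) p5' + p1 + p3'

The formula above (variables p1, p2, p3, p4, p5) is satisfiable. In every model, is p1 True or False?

True

Suppose p1 = 0.
Try p4 = 0.
From the singleton clause (p3'), p3 = 0.
That conflicts with the unit clause (p3).
Undo p4 and try p4 = 1.
From the singleton clause (p3), p3 = 1.
From the singleton clause (p5), p5 = 1.
That conflicts with the unit clause (p5').
Neither p4 = 1 nor p4 = 0 works.
So every satisfying assignment has p1 = True.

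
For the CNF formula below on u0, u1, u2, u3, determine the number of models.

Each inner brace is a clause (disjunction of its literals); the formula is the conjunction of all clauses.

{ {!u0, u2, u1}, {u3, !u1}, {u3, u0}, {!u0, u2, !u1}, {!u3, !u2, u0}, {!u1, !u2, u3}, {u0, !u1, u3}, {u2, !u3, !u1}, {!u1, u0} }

4

There are 2^4 = 16 truth assignments over (u0, u1, u2, u3).
Split on u0. With u0 = true, the clauses containing u0 are satisfied and !u0 drops from the rest; 3 of the 2^3 = 8 assignments to the other variables satisfy what remains.
With u0 = false, by the same count on the reduced clause set, 1 assignment works.
(One model: u0=F, u1=F, u2=F, u3=T.)
Total: 3 + 1 = 4.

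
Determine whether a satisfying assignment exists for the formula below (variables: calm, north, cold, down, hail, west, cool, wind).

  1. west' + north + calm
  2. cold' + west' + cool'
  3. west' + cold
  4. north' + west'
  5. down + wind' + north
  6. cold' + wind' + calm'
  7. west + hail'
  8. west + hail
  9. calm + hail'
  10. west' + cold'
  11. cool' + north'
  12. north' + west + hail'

Try west = 0.
Unit clause (hail') forces hail = 0.
That conflicts with the unit clause (hail).
Undo west and try west = 1.
Unit clause (cold) forces cold = 1.
That conflicts with the unit clause (cold').
Either choice for west ends in contradiction.
No assignment satisfies every clause.

No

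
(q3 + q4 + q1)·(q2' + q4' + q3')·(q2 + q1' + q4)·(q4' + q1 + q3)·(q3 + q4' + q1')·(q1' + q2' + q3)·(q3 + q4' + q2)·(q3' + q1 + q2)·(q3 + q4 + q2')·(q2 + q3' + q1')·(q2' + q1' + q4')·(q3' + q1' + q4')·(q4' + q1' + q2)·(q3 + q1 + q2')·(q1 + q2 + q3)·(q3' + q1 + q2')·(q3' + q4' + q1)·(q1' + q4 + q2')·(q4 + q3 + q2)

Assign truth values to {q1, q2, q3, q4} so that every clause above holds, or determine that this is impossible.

Suppose q3 = 1.
Suppose q2 = 0.
Unit clause (q1) forces q1 = 1.
But (q1') is also a unit clause — contradiction.
That branch fails; take q2 = 1 instead.
Unit clause (q4') forces q4 = 0.
Unit clause (q1) forces q1 = 1.
But (q1') is also a unit clause — contradiction.
Both values of q2 lead to a conflict.
That branch fails; take q3 = 0 instead.
Suppose q4 = 1.
Unit clause (q1) forces q1 = 1.
But (q1') is also a unit clause — contradiction.
That branch fails; take q4 = 0 instead.
Unit clause (q1) forces q1 = 1.
Unit clause (q2) forces q2 = 1.
But (q2') is also a unit clause — contradiction.
Both values of q4 lead to a conflict.
Both values of q3 lead to a conflict.

UNSATISFIABLE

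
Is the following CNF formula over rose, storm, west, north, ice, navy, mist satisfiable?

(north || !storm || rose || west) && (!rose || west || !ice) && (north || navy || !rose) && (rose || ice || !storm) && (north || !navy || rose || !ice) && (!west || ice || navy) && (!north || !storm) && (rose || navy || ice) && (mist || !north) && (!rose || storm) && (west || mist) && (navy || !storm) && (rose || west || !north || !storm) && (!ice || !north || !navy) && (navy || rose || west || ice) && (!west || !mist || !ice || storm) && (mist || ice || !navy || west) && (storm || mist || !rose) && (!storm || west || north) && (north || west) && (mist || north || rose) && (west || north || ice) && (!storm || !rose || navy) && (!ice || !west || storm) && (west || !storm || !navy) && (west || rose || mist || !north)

Yes

Branch on north: set north = false.
From the singleton clause (west), west = true.
Branch on navy: set navy = true.
Branch on rose: set rose = true.
From the singleton clause (storm), storm = true.
All clauses hold; ice, mist can take either value.
A satisfying assignment: rose ↦ true; storm ↦ true; west ↦ true; north ↦ false; ice ↦ false; navy ↦ true; mist ↦ false.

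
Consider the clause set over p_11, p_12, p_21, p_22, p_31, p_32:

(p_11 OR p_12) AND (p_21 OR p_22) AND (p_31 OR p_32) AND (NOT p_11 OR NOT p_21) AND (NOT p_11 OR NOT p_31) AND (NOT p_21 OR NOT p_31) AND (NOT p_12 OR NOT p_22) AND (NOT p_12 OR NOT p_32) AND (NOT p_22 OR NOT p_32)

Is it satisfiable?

Unsatisfiable

Branch on p_11: set p_11 = true.
(NOT p_21) alone gives p_21 = false.
(p_22) alone gives p_22 = true.
(NOT p_31) alone gives p_31 = false.
(p_32) alone gives p_32 = true.
That conflicts with the unit clause (NOT p_32).
Undo p_11 and try p_11 = false.
(p_12) alone gives p_12 = true.
(NOT p_22) alone gives p_22 = false.
(p_21) alone gives p_21 = true.
(NOT p_31) alone gives p_31 = false.
(p_32) alone gives p_32 = true.
That conflicts with the unit clause (NOT p_32).
Neither p_11 = true nor p_11 = false works.
No assignment satisfies every clause.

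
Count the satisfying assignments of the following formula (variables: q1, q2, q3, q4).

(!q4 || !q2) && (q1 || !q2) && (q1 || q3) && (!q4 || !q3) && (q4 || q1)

There are 2^4 = 16 truth assignments over (q1, q2, q3, q4).
Check each against the 5 clauses (columns in the order q1, q2, q3, q4):
  F F F F  ✗ fails (q1 || q3)
  F F F T  ✗ fails (q1 || q3)
  F F T F  ✗ fails (q4 || q1)
  F F T T  ✗ fails (!q4 || !q3)
  F T F F  ✗ fails (q1 || !q2)
  F T F T  ✗ fails (!q4 || !q2)
  F T T F  ✗ fails (q1 || !q2)
  F T T T  ✗ fails (!q4 || !q2)
  T F F F  ✓ satisfies all
  T F F T  ✓ satisfies all
  T F T F  ✓ satisfies all
  T F T T  ✗ fails (!q4 || !q3)
  T T F F  ✓ satisfies all
  T T F T  ✗ fails (!q4 || !q2)
  T T T F  ✓ satisfies all
  T T T T  ✗ fails (!q4 || !q2)
5 of the 16 rows are models.

5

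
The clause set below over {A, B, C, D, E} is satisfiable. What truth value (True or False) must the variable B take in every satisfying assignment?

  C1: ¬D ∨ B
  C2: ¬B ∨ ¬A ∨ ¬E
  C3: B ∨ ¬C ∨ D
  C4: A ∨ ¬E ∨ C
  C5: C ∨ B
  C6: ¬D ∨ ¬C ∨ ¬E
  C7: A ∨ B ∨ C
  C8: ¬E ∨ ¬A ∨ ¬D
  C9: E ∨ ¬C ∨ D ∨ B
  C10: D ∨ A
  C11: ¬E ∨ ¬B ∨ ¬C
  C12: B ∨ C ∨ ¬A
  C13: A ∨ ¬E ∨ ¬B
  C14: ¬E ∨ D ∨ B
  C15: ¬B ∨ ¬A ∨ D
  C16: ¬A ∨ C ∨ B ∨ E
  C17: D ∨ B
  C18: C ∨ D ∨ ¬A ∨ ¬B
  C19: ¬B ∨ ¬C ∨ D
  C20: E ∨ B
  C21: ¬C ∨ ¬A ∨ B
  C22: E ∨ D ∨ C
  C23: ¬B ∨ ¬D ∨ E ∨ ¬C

True

Suppose B = False.
Unit clause (¬D) forces D = False.
That conflicts with the unit clause (D).
So every satisfying assignment has B = True.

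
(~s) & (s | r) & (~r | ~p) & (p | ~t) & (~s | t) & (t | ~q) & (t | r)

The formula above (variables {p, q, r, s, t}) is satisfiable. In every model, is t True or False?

Suppose t = 1.
(~s) alone gives s = 0.
(r) alone gives r = 1.
(~p) alone gives p = 0.
Now (p) is unsatisfied and unit — conflict.
So every satisfying assignment has t = False.

False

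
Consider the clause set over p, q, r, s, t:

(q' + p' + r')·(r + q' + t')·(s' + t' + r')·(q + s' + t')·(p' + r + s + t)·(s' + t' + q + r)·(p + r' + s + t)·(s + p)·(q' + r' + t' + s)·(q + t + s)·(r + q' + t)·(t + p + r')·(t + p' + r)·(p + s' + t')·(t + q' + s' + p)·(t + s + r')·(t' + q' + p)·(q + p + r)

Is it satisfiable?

Try s = 1.
Try t = 0.
Try r = 1.
The clause (p) is unit, so p = 1.
The clause (q') is unit, so q = 0.
All clauses are satisfied.
A satisfying assignment: p: 1, q: 0, r: 1, s: 1, t: 0.

Yes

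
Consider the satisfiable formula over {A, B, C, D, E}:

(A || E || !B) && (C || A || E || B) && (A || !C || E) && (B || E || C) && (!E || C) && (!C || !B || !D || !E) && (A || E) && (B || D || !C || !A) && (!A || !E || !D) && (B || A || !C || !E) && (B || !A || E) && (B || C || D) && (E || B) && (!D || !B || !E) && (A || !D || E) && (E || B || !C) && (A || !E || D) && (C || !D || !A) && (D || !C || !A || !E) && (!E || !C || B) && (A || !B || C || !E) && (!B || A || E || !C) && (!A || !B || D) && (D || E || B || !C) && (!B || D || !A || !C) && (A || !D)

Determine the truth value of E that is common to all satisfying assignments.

Suppose E = true.
(C) alone gives C = true.
(B) alone gives B = true.
(!D) alone gives D = false.
(A) alone gives A = true.
That conflicts with the unit clause (!A).
So every satisfying assignment has E = False.

False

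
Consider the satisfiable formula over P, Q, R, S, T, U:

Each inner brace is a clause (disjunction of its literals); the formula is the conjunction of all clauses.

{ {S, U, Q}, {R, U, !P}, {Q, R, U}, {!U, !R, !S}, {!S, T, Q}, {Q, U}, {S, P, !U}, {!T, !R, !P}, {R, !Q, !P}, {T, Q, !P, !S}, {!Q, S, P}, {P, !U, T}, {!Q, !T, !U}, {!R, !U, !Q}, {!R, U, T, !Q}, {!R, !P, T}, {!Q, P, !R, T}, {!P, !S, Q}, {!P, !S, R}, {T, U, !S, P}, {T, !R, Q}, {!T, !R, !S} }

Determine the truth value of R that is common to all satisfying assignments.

Suppose R = true.
Case U = false:
The clause (Q) is unit, so Q = true.
The clause (T) is unit, so T = true.
The clause (!P) is unit, so P = false.
The clause (S) is unit, so S = true.
That conflicts with the unit clause (!S).
That branch fails; take U = true instead.
The clause (!S) is unit, so S = false.
The clause (P) is unit, so P = true.
The clause (!T) is unit, so T = false.
That conflicts with the unit clause (T).
Both values of U lead to a conflict.
So every satisfying assignment has R = False.

False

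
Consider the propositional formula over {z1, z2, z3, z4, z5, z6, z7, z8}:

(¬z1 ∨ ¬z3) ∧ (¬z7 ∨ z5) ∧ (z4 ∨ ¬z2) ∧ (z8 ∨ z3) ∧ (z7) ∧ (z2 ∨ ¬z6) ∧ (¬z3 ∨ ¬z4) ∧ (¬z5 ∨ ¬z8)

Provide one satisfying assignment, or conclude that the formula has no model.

z1=False,  z2=False,  z3=True,  z4=False,  z5=True,  z6=False,  z7=True,  z8=False

The clause (z7) is unit, so z7 = True.
The clause (z5) is unit, so z5 = True.
The clause (¬z8) is unit, so z8 = False.
The clause (z3) is unit, so z3 = True.
The clause (¬z1) is unit, so z1 = False.
The clause (¬z4) is unit, so z4 = False.
The clause (¬z2) is unit, so z2 = False.
The clause (¬z6) is unit, so z6 = False.
Every clause now holds.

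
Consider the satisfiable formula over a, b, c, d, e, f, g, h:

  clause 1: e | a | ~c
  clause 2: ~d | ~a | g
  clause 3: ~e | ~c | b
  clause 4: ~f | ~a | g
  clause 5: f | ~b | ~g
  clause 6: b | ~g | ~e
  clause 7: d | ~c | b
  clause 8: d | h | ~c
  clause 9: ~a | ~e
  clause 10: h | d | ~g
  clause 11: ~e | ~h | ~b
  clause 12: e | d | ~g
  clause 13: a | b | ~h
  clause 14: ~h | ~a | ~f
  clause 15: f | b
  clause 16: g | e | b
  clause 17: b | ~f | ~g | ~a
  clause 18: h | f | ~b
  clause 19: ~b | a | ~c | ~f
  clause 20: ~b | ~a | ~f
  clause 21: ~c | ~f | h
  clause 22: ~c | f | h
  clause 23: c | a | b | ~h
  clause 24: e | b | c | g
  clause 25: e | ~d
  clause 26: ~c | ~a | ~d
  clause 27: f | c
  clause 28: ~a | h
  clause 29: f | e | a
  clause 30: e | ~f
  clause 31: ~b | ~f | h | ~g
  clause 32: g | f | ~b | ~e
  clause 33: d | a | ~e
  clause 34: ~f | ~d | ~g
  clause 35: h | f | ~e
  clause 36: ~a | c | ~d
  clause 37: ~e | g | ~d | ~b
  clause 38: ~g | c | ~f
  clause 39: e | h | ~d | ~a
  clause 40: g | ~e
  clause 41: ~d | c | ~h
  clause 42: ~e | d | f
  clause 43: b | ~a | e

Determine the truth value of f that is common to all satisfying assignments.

Suppose f = 1.
Unit clause (e) forces e = 1.
Unit clause (~a) forces a = 0.
Unit clause (d) forces d = 1.
Unit clause (~g) forces g = 0.
That conflicts with the unit clause (g).
So every satisfying assignment has f = False.

False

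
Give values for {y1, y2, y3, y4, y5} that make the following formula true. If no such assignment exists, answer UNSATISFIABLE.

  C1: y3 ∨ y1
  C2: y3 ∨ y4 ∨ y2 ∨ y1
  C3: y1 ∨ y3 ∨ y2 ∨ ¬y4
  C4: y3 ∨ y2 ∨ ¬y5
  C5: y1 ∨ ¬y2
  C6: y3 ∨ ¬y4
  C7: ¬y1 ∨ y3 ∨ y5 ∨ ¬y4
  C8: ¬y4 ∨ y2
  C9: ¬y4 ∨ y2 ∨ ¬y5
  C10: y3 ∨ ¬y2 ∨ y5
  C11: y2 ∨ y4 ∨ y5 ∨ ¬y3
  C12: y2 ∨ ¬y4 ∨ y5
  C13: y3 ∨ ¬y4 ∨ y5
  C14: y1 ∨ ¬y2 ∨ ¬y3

Try y3 = False.
(y1) alone gives y1 = True.
(¬y4) alone gives y4 = False.
Try y2 = False.
(¬y5) alone gives y5 = False.
Every clause now holds.

y1 ↦ True,  y2 ↦ False,  y3 ↦ False,  y4 ↦ False,  y5 ↦ False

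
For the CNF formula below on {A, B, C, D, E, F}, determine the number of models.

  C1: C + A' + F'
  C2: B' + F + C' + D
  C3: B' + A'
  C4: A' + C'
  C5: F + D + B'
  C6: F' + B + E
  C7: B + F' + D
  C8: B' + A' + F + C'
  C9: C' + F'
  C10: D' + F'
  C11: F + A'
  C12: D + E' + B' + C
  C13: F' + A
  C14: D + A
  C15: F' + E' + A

There are 2^6 = 64 truth assignments over (A, B, C, D, E, F).
Split on C. With C = 1, the clauses containing C are satisfied and C' drops from the rest; 4 of the 2^5 = 32 assignments to the other variables satisfy what remains.
With C = 0, by the same count on the reduced clause set, 4 assignments work.
Total: 4 + 4 = 8.

8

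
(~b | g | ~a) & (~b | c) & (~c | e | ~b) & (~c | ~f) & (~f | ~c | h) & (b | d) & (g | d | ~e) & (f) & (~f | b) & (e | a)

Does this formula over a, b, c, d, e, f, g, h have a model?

(f) alone gives f = 1.
(~c) alone gives c = 0.
(~b) alone gives b = 0.
Now (b) is unsatisfied and unit — conflict.
No assignment satisfies every clause.

Unsatisfiable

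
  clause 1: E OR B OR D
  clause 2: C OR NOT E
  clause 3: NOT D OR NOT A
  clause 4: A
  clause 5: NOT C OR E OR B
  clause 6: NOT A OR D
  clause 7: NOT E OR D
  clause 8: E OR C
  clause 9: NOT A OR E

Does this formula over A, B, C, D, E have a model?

(A) alone gives A = true.
(NOT D) alone gives D = false.
Now (D) is unsatisfied and unit — conflict.
No assignment satisfies every clause.

Unsatisfiable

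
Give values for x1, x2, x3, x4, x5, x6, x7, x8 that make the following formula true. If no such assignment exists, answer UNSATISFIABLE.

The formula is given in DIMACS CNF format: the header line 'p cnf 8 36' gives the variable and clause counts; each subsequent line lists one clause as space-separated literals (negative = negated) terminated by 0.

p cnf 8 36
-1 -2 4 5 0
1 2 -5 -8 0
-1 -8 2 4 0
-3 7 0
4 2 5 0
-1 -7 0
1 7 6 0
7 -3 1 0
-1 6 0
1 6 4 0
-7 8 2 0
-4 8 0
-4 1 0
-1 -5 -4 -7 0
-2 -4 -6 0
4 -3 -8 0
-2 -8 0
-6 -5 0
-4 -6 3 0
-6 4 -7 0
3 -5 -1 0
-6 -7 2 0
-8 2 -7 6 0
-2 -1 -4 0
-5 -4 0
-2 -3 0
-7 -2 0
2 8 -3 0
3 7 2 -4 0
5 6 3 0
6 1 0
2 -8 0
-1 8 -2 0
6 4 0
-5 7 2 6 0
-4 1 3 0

x1: False,  x2: True,  x3: False,  x4: False,  x5: False,  x6: True,  x7: False,  x8: False

Try x3 = False.
Try x1 = False.
From the singleton clause (¬x4), x4 = False.
From the singleton clause (x6), x6 = True.
From the singleton clause (¬x5), x5 = False.
From the singleton clause (x2), x2 = True.
From the singleton clause (¬x8), x8 = False.
From the singleton clause (¬x7), x7 = False.
This assignment satisfies each clause.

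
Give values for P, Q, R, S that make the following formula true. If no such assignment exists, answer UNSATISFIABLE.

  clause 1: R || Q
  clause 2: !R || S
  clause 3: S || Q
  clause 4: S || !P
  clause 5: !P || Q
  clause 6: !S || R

P: false; Q: false; R: true; S: true

Try R = true.
Unit clause (S) forces S = true.
Try P = false.
No clause remains; Q is free.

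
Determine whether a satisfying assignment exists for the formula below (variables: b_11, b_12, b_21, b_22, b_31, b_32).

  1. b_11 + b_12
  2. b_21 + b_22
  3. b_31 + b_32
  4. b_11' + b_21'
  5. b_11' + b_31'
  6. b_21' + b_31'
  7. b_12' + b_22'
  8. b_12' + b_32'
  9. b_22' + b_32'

Suppose b_11 = 1.
From the singleton clause (b_21'), b_21 = 0.
From the singleton clause (b_22), b_22 = 1.
From the singleton clause (b_31'), b_31 = 0.
From the singleton clause (b_32), b_32 = 1.
Now (b_32') is unsatisfied and unit — conflict.
So b_11 must be the other value — set b_11 = 0.
From the singleton clause (b_12), b_12 = 1.
From the singleton clause (b_22'), b_22 = 0.
From the singleton clause (b_21), b_21 = 1.
From the singleton clause (b_31'), b_31 = 0.
From the singleton clause (b_32), b_32 = 1.
Now (b_32') is unsatisfied and unit — conflict.
Neither b_11 = 1 nor b_11 = 0 works.
No assignment satisfies every clause.

Unsatisfiable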